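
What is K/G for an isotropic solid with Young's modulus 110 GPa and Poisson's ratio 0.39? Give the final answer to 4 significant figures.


G = E / (2*(1+nu))
G = 110 / (2*(1+0.39)) = 39.5683 GPa
K = E / (3*(1-2*nu))
K = 110 / (3*(1-2*0.39)) = 166.667 GPa
K/G = 166.667 / 39.5683 = 4.212


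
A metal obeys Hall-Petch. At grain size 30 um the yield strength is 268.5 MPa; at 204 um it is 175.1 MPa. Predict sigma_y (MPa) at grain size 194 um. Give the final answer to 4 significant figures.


sigma_y = sigma0 + k / sqrt(d)
1/sqrt(d1) = 1/sqrt(3e-05) = 182.574;  1/sqrt(d2) = 70.014
k = (sigma1 - sigma2) / (1/sqrt(d1) - 1/sqrt(d2)) = (268.5 - 175.1) / (182.574 - 70.014) = 0.829778 MPa*m^0.5
sigma0 = sigma1 - k/sqrt(d1) = 268.5 - 0.829778*182.574 = 117.004 MPa
sigma_y(d3) = 117.004 + 0.829778 / sqrt(1.94e-04) = 176.6 MPa


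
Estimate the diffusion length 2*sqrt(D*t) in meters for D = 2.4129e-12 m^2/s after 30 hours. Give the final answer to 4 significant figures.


t = 30 hr = 108000 s
Diffusion length = 2*sqrt(D*t)
= 2*sqrt(2.4129e-12 * 108000)
= 1.021e-03 m


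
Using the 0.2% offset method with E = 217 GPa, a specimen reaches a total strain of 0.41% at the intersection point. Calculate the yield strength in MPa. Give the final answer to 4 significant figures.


Offset strain = 0.002
Elastic strain at yield = total_strain - offset = 4.1e-03 - 0.002 = 2.1e-03
sigma_y = E * elastic_strain = 217000 * 2.1e-03
sigma_y = 455.7 MPa


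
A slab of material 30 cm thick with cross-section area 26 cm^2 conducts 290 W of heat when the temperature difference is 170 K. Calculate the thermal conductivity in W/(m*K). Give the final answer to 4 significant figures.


k = Q*L / (A*dT)
L = 0.3 m, A = 2.6e-03 m^2
k = 290 * 0.3 / (2.6e-03 * 170)
k = 196.8 W/(m*K)


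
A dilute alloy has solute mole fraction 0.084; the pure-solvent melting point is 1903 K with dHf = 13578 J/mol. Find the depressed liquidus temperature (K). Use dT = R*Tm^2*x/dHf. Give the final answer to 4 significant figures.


dT = R*Tm^2*x / dHf
dT = 8.314 * 1903^2 * 0.084 / 13578
dT = 186.265 K
T_new = 1903 - 186.265 = 1717 K


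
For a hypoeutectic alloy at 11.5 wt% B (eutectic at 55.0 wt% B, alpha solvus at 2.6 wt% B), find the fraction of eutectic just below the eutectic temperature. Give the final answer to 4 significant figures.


f_primary = (C_e - C0) / (C_e - C_alpha_max)
f_primary = (55.0 - 11.5) / (55.0 - 2.6)
f_primary = 0.830153
f_eutectic = 1 - 0.830153 = 0.1698


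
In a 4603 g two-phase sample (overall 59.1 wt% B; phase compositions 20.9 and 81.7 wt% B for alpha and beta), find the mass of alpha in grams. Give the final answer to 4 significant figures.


f_alpha = (C_beta - C0) / (C_beta - C_alpha)
f_alpha = (81.7 - 59.1) / (81.7 - 20.9) = 0.371711
m_alpha = f_alpha * m_total = 0.371711 * 4603 = 1711 g


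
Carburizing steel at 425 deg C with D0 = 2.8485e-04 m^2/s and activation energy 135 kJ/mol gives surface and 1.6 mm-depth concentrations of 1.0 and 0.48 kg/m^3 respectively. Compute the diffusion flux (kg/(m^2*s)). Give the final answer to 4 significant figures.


Step 1: D = D0 * exp(-Qd/(R*T))
T = 425 + 273.15 = 698.15 K
D = 2.8485e-04 * exp(-135e3 / (8.314 * 698.15)) = 2.25805e-14 m^2/s
Step 2: J = D * (C1 - C2) / dx
J = 2.25805e-14 * (1.0 - 0.48) / 1.6e-03
J = 7.339e-12 kg/(m^2*s)


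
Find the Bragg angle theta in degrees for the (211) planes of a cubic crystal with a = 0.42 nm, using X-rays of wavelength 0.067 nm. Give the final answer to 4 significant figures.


d = a / sqrt(h^2+k^2+l^2)
d = 0.42 / sqrt(6) = 0.171464 nm
lambda = 2*d*sin(theta)  =>  sin(theta) = lambda / (2*d)
sin(theta) = 0.067 / (2 * 0.171464) = 0.195376
theta = 11.27 deg


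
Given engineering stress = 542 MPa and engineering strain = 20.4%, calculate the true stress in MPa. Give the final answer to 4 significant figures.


sigma_true = sigma_eng * (1 + epsilon_eng)
sigma_true = 542 * (1 + 0.204)
sigma_true = 652.6 MPa


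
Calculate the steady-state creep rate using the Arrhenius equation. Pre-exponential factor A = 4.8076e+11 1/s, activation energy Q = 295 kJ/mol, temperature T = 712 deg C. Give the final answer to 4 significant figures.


rate = A * exp(-Q / (R*T))
T = 712 + 273.15 = 985.15 K
rate = 4.8076e+11 * exp(-295e3 / (8.314 * 985.15))
rate = 1.096e-04 1/s


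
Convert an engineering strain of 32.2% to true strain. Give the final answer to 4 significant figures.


epsilon_true = ln(1 + epsilon_eng)
epsilon_true = ln(1 + 0.322)
epsilon_true = 0.2791


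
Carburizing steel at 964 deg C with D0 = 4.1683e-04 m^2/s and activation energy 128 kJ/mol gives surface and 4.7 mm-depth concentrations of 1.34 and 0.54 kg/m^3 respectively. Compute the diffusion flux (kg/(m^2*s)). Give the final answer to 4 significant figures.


Step 1: D = D0 * exp(-Qd/(R*T))
T = 964 + 273.15 = 1237.15 K
D = 4.1683e-04 * exp(-128e3 / (8.314 * 1237.15)) = 1.64202e-09 m^2/s
Step 2: J = D * (C1 - C2) / dx
J = 1.64202e-09 * (1.34 - 0.54) / 4.7e-03
J = 2.795e-07 kg/(m^2*s)


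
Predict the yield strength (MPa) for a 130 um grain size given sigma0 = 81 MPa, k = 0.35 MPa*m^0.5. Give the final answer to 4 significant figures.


sigma_y = sigma0 + k / sqrt(d)
d = 130 um = 1.3e-04 m
sigma_y = 81 + 0.35 / sqrt(1.3e-04)
sigma_y = 111.7 MPa


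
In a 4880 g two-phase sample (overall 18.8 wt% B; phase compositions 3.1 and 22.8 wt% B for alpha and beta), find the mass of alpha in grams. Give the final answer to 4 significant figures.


f_alpha = (C_beta - C0) / (C_beta - C_alpha)
f_alpha = (22.8 - 18.8) / (22.8 - 3.1) = 0.203046
m_alpha = f_alpha * m_total = 0.203046 * 4880 = 990.9 g


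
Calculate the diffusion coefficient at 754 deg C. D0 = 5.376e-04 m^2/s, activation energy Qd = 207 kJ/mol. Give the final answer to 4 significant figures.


D = D0 * exp(-Qd / (R*T))
T = 1027.15 K
D = 5.376e-04 * exp(-207e3 / (8.314 * 1027.15))
D = 1.597e-14 m^2/s


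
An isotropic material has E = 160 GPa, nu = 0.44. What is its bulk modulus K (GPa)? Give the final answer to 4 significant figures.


K = E / (3*(1-2*nu))
K = 160 / (3*(1-2*0.44))
K = 444.4 GPa


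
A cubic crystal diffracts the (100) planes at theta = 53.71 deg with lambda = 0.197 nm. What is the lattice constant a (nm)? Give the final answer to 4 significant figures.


d = lambda / (2*sin(theta))
d = 0.197 / (2*sin(53.71 deg))
d = 0.122204 nm
a = d * sqrt(h^2+k^2+l^2) = 0.122204 * sqrt(1)
a = 0.1222 nm


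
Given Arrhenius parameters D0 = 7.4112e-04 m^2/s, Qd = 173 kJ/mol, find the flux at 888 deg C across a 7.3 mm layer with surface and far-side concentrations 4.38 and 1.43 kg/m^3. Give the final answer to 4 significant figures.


Step 1: D = D0 * exp(-Qd/(R*T))
T = 888 + 273.15 = 1161.15 K
D = 7.4112e-04 * exp(-173e3 / (8.314 * 1161.15)) = 1.22224e-11 m^2/s
Step 2: J = D * (C1 - C2) / dx
J = 1.22224e-11 * (4.38 - 1.43) / 7.3e-03
J = 4.939e-09 kg/(m^2*s)


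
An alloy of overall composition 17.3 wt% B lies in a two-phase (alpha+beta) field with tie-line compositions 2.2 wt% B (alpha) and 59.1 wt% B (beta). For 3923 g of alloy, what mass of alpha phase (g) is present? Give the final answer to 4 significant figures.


f_alpha = (C_beta - C0) / (C_beta - C_alpha)
f_alpha = (59.1 - 17.3) / (59.1 - 2.2) = 0.734622
m_alpha = f_alpha * m_total = 0.734622 * 3923 = 2882 g


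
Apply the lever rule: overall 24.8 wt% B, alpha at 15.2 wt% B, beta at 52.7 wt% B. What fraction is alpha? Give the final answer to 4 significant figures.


f_alpha = (C_beta - C0) / (C_beta - C_alpha)
f_alpha = (52.7 - 24.8) / (52.7 - 15.2)
f_alpha = 0.744


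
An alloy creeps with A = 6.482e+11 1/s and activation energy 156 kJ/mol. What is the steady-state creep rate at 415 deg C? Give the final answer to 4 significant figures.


rate = A * exp(-Q / (R*T))
T = 415 + 273.15 = 688.15 K
rate = 6.482e+11 * exp(-156e3 / (8.314 * 688.15))
rate = 0.9332 1/s


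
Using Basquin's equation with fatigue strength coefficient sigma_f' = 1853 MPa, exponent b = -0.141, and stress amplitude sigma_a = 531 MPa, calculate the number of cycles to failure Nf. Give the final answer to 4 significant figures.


sigma_a = sigma_f' * (2*Nf)^b
2*Nf = (sigma_a / sigma_f')^(1/b)
2*Nf = (531 / 1853)^(1/-0.141)
2*Nf = 7071.47
Nf = 3536 cycles


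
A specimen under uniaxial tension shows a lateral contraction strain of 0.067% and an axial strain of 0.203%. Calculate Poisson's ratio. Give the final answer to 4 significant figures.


nu = -epsilon_lat / epsilon_axial
Lateral strain is contraction (negative), so using magnitudes:
nu = 0.067 / 0.203
nu = 0.33


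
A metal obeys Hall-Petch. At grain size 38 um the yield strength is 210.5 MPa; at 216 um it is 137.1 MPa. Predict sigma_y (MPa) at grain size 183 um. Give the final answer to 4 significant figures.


sigma_y = sigma0 + k / sqrt(d)
1/sqrt(d1) = 1/sqrt(3.8e-05) = 162.221;  1/sqrt(d2) = 68.0414
k = (sigma1 - sigma2) / (1/sqrt(d1) - 1/sqrt(d2)) = (210.5 - 137.1) / (162.221 - 68.0414) = 0.779358 MPa*m^0.5
sigma0 = sigma1 - k/sqrt(d1) = 210.5 - 0.779358*162.221 = 84.0714 MPa
sigma_y(d3) = 84.0714 + 0.779358 / sqrt(1.83e-04) = 141.7 MPa


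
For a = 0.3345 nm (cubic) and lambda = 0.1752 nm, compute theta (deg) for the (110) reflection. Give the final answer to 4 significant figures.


d = a / sqrt(h^2+k^2+l^2)
d = 0.3345 / sqrt(2) = 0.236527 nm
lambda = 2*d*sin(theta)  =>  sin(theta) = lambda / (2*d)
sin(theta) = 0.1752 / (2 * 0.236527) = 0.370359
theta = 21.74 deg


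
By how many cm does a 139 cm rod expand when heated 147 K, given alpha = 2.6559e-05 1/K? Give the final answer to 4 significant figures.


dL = L0 * alpha * dT
dL = 139 * 2.6559e-05 * 147
dL = 0.5427 cm


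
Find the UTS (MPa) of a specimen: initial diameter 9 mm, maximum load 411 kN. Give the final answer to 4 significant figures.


A0 = pi*(d/2)^2 = pi*(9/2)^2 = 63.6173 mm^2
UTS = F_max / A0 = 411*1000 / 63.6173
UTS = 6461 MPa


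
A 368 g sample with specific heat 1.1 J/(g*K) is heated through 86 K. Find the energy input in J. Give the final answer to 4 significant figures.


Q = m * cp * dT
Q = 368 * 1.1 * 86
Q = 34810 J


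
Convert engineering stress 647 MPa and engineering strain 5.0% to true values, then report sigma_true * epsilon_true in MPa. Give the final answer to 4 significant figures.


sigma_true = sigma_eng * (1 + epsilon_eng)
sigma_true = 647 * (1 + 0.05) = 679.35 MPa
epsilon_true = ln(1 + epsilon_eng)
epsilon_true = ln(1 + 0.05) = 0.0487902
sigma_true * epsilon_true = 679.35 * 0.0487902 = 33.15 MPa


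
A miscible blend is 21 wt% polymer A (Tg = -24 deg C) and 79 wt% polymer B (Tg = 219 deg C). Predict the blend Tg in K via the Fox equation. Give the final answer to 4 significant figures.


1/Tg = w1/Tg1 + w2/Tg2 (in Kelvin)
Tg1 = 249.15 K, Tg2 = 492.15 K
1/Tg = 0.21/249.15 + 0.79/492.15
Tg = 408.5 K


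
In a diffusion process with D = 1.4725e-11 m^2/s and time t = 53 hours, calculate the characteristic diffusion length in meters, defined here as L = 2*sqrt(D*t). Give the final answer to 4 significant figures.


t = 53 hr = 190800 s
Diffusion length = 2*sqrt(D*t)
= 2*sqrt(1.4725e-11 * 190800)
= 3.352e-03 m


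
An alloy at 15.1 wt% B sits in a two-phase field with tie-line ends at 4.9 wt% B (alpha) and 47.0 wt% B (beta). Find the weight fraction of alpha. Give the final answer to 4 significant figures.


f_alpha = (C_beta - C0) / (C_beta - C_alpha)
f_alpha = (47.0 - 15.1) / (47.0 - 4.9)
f_alpha = 0.7577


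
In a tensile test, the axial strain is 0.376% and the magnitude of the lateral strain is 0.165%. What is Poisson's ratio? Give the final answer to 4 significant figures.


nu = -epsilon_lat / epsilon_axial
Lateral strain is contraction (negative), so using magnitudes:
nu = 0.165 / 0.376
nu = 0.4388


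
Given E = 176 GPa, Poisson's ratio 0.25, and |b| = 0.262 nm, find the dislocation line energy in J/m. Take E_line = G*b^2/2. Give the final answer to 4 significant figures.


Step 1: G = E / (2*(1+nu))
G = 176 / (2*(1+0.25)) = 70.4 GPa = 7.04e+10 Pa
Step 2: E_line = G*b^2/2
b = 0.262 nm = 2.62e-10 m
E_line = 0.5 * 7.04e+10 * (2.62e-10)^2 = 2.416e-09 J/m


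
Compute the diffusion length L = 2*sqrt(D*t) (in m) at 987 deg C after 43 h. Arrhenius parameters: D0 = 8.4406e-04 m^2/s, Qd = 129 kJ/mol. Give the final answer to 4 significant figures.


Step 1: D = D0 * exp(-Qd/(R*T))
T = 1260.15 K
D = 8.4406e-04 * exp(-129e3 / (8.314 * 1260.15)) = 3.79302e-09 m^2/s
Step 2: L = 2*sqrt(D*t)
t = 43 h = 154800 s
L = 2*sqrt(3.79302e-09 * 154800) = 0.04846 m


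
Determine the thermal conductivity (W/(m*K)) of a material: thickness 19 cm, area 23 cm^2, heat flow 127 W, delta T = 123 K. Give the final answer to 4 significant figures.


k = Q*L / (A*dT)
L = 0.19 m, A = 2.3e-03 m^2
k = 127 * 0.19 / (2.3e-03 * 123)
k = 85.3 W/(m*K)


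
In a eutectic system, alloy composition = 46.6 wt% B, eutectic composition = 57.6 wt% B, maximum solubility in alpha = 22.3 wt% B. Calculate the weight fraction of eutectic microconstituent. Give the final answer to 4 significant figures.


f_primary = (C_e - C0) / (C_e - C_alpha_max)
f_primary = (57.6 - 46.6) / (57.6 - 22.3)
f_primary = 0.311615
f_eutectic = 1 - 0.311615 = 0.6884


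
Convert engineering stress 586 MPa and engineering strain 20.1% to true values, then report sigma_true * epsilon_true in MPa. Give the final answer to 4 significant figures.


sigma_true = sigma_eng * (1 + epsilon_eng)
sigma_true = 586 * (1 + 0.201) = 703.786 MPa
epsilon_true = ln(1 + epsilon_eng)
epsilon_true = ln(1 + 0.201) = 0.183155
sigma_true * epsilon_true = 703.786 * 0.183155 = 128.9 MPa


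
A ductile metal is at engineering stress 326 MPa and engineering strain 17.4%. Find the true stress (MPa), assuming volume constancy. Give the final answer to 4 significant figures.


sigma_true = sigma_eng * (1 + epsilon_eng)
sigma_true = 326 * (1 + 0.174)
sigma_true = 382.7 MPa


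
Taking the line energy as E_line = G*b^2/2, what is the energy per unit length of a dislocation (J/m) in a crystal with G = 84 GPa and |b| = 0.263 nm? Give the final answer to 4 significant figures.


E = G*b^2/2
b = 0.263 nm = 2.63e-10 m
G = 84 GPa = 8.4e+10 Pa
E = 0.5 * 8.4e+10 * (2.63e-10)^2
E = 2.905e-09 J/m


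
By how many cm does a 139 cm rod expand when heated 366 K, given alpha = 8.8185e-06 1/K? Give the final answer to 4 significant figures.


dL = L0 * alpha * dT
dL = 139 * 8.8185e-06 * 366
dL = 0.4486 cm


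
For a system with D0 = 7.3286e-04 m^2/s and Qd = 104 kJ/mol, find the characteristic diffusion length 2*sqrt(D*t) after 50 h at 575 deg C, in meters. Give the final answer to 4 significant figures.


Step 1: D = D0 * exp(-Qd/(R*T))
T = 848.15 K
D = 7.3286e-04 * exp(-104e3 / (8.314 * 848.15)) = 2.88262e-10 m^2/s
Step 2: L = 2*sqrt(D*t)
t = 50 h = 180000 s
L = 2*sqrt(2.88262e-10 * 180000) = 0.01441 m


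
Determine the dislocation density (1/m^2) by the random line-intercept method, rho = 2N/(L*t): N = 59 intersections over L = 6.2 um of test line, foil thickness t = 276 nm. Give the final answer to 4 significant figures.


rho = 2N / (L * t)
L = 6.2 um = 6.2e-06 m, t = 276 nm = 2.76e-07 m
rho = 2 * 59 / (6.2e-06 * 2.76e-07)
rho = 6.896e+13 1/m^2


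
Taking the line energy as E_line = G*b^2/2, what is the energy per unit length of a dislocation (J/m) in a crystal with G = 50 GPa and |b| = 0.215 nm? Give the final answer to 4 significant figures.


E = G*b^2/2
b = 0.215 nm = 2.15e-10 m
G = 50 GPa = 5e+10 Pa
E = 0.5 * 5e+10 * (2.15e-10)^2
E = 1.156e-09 J/m


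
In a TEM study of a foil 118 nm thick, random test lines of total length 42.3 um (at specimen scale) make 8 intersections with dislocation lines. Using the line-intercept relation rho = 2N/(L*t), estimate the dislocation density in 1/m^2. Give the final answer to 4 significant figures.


rho = 2N / (L * t)
L = 42.3 um = 4.23e-05 m, t = 118 nm = 1.18e-07 m
rho = 2 * 8 / (4.23e-05 * 1.18e-07)
rho = 3.206e+12 1/m^2


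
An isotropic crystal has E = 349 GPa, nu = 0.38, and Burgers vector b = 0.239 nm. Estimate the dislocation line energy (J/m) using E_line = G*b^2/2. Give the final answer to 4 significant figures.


Step 1: G = E / (2*(1+nu))
G = 349 / (2*(1+0.38)) = 126.449 GPa = 1.26449e+11 Pa
Step 2: E_line = G*b^2/2
b = 0.239 nm = 2.39e-10 m
E_line = 0.5 * 1.26449e+11 * (2.39e-10)^2 = 3.611e-09 J/m


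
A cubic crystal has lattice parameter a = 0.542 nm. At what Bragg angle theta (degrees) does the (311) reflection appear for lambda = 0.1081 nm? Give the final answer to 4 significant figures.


d = a / sqrt(h^2+k^2+l^2)
d = 0.542 / sqrt(11) = 0.163419 nm
lambda = 2*d*sin(theta)  =>  sin(theta) = lambda / (2*d)
sin(theta) = 0.1081 / (2 * 0.163419) = 0.330745
theta = 19.31 deg


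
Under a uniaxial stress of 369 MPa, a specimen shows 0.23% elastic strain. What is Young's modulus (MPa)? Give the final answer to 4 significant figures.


E = sigma / epsilon
epsilon = 0.23% = 2.3e-03
E = 369 / 2.3e-03
E = 160400 MPa


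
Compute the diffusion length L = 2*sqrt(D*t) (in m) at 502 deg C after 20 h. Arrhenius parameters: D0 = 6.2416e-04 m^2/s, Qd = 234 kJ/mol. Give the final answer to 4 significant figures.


Step 1: D = D0 * exp(-Qd/(R*T))
T = 775.15 K
D = 6.2416e-04 * exp(-234e3 / (8.314 * 775.15)) = 1.0624e-19 m^2/s
Step 2: L = 2*sqrt(D*t)
t = 20 h = 72000 s
L = 2*sqrt(1.0624e-19 * 72000) = 1.749e-07 m


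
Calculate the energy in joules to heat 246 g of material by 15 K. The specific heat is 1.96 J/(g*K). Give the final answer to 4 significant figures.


Q = m * cp * dT
Q = 246 * 1.96 * 15
Q = 7232 J


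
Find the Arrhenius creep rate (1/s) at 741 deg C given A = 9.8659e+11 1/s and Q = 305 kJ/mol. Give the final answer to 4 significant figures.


rate = A * exp(-Q / (R*T))
T = 741 + 273.15 = 1014.15 K
rate = 9.8659e+11 * exp(-305e3 / (8.314 * 1014.15))
rate = 1.924e-04 1/s


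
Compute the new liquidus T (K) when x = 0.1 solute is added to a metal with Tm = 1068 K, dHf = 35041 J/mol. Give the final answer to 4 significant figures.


dT = R*Tm^2*x / dHf
dT = 8.314 * 1068^2 * 0.1 / 35041
dT = 27.063 K
T_new = 1068 - 27.063 = 1041 K


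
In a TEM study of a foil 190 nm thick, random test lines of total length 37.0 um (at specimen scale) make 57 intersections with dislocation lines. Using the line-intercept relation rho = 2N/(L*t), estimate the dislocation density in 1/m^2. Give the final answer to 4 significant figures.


rho = 2N / (L * t)
L = 37.0 um = 3.7e-05 m, t = 190 nm = 1.9e-07 m
rho = 2 * 57 / (3.7e-05 * 1.9e-07)
rho = 1.622e+13 1/m^2


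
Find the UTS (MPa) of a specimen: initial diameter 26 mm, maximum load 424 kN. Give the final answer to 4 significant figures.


A0 = pi*(d/2)^2 = pi*(26/2)^2 = 530.929 mm^2
UTS = F_max / A0 = 424*1000 / 530.929
UTS = 798.6 MPa


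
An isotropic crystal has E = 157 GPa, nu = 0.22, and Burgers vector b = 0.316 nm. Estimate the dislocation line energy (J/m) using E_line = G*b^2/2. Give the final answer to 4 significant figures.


Step 1: G = E / (2*(1+nu))
G = 157 / (2*(1+0.22)) = 64.3443 GPa = 6.43443e+10 Pa
Step 2: E_line = G*b^2/2
b = 0.316 nm = 3.16e-10 m
E_line = 0.5 * 6.43443e+10 * (3.16e-10)^2 = 3.213e-09 J/m


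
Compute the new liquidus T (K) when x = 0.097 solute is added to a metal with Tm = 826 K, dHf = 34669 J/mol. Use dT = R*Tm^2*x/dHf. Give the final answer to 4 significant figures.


dT = R*Tm^2*x / dHf
dT = 8.314 * 826^2 * 0.097 / 34669
dT = 15.8709 K
T_new = 826 - 15.8709 = 810.1 K


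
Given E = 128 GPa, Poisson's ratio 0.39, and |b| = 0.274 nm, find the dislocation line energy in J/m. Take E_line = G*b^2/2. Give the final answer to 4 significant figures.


Step 1: G = E / (2*(1+nu))
G = 128 / (2*(1+0.39)) = 46.0432 GPa = 4.60432e+10 Pa
Step 2: E_line = G*b^2/2
b = 0.274 nm = 2.74e-10 m
E_line = 0.5 * 4.60432e+10 * (2.74e-10)^2 = 1.728e-09 J/m


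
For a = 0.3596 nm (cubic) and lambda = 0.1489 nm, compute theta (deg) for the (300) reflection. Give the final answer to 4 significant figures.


d = a / sqrt(h^2+k^2+l^2)
d = 0.3596 / sqrt(9) = 0.119867 nm
lambda = 2*d*sin(theta)  =>  sin(theta) = lambda / (2*d)
sin(theta) = 0.1489 / (2 * 0.119867) = 0.621107
theta = 38.4 deg


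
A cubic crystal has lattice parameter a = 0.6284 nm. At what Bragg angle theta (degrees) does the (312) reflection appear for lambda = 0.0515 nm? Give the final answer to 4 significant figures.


d = a / sqrt(h^2+k^2+l^2)
d = 0.6284 / sqrt(14) = 0.167947 nm
lambda = 2*d*sin(theta)  =>  sin(theta) = lambda / (2*d)
sin(theta) = 0.0515 / (2 * 0.167947) = 0.153322
theta = 8.82 deg


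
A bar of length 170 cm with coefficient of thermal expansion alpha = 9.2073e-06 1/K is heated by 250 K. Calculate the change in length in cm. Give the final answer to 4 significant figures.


dL = L0 * alpha * dT
dL = 170 * 9.2073e-06 * 250
dL = 0.3913 cm


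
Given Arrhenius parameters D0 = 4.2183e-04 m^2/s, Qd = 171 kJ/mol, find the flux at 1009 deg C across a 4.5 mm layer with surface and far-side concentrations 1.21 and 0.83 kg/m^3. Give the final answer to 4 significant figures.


Step 1: D = D0 * exp(-Qd/(R*T))
T = 1009 + 273.15 = 1282.15 K
D = 4.2183e-04 * exp(-171e3 / (8.314 * 1282.15)) = 4.55372e-11 m^2/s
Step 2: J = D * (C1 - C2) / dx
J = 4.55372e-11 * (1.21 - 0.83) / 4.5e-03
J = 3.845e-09 kg/(m^2*s)


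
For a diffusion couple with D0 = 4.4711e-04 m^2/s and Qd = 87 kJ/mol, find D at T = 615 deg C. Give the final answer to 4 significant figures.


D = D0 * exp(-Qd / (R*T))
T = 888.15 K
D = 4.4711e-04 * exp(-87e3 / (8.314 * 888.15))
D = 3.416e-09 m^2/s


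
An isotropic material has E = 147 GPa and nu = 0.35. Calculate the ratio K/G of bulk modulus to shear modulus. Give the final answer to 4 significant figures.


G = E / (2*(1+nu))
G = 147 / (2*(1+0.35)) = 54.4444 GPa
K = E / (3*(1-2*nu))
K = 147 / (3*(1-2*0.35)) = 163.333 GPa
K/G = 163.333 / 54.4444 = 3


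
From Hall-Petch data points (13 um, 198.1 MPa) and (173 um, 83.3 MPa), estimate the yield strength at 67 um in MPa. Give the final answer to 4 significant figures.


sigma_y = sigma0 + k / sqrt(d)
1/sqrt(d1) = 1/sqrt(1.3e-05) = 277.35;  1/sqrt(d2) = 76.0286
k = (sigma1 - sigma2) / (1/sqrt(d1) - 1/sqrt(d2)) = (198.1 - 83.3) / (277.35 - 76.0286) = 0.570232 MPa*m^0.5
sigma0 = sigma1 - k/sqrt(d1) = 198.1 - 0.570232*277.35 = 39.9461 MPa
sigma_y(d3) = 39.9461 + 0.570232 / sqrt(6.7e-05) = 109.6 MPa


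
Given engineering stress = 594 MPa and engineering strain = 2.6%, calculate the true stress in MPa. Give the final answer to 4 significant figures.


sigma_true = sigma_eng * (1 + epsilon_eng)
sigma_true = 594 * (1 + 0.026)
sigma_true = 609.4 MPa


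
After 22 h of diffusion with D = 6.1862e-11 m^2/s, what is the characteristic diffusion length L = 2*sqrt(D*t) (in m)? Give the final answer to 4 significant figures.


t = 22 hr = 79200 s
Diffusion length = 2*sqrt(D*t)
= 2*sqrt(6.1862e-11 * 79200)
= 4.427e-03 m


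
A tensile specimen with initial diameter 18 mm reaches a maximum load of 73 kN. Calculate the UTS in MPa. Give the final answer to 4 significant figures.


A0 = pi*(d/2)^2 = pi*(18/2)^2 = 254.469 mm^2
UTS = F_max / A0 = 73*1000 / 254.469
UTS = 286.9 MPa


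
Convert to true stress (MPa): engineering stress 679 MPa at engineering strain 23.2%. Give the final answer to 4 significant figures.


sigma_true = sigma_eng * (1 + epsilon_eng)
sigma_true = 679 * (1 + 0.232)
sigma_true = 836.5 MPa


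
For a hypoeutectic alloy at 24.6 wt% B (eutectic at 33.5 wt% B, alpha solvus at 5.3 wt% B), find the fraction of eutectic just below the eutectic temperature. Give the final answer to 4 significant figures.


f_primary = (C_e - C0) / (C_e - C_alpha_max)
f_primary = (33.5 - 24.6) / (33.5 - 5.3)
f_primary = 0.315603
f_eutectic = 1 - 0.315603 = 0.6844


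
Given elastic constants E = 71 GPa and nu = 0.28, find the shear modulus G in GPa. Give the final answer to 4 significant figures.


G = E / (2*(1+nu))
G = 71 / (2*(1+0.28))
G = 27.73 GPa


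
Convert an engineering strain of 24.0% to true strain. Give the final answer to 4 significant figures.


epsilon_true = ln(1 + epsilon_eng)
epsilon_true = ln(1 + 0.24)
epsilon_true = 0.2151


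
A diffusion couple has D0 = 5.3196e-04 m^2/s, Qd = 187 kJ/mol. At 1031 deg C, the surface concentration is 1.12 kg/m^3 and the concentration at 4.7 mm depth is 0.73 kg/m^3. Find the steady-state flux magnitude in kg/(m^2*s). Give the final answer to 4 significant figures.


Step 1: D = D0 * exp(-Qd/(R*T))
T = 1031 + 273.15 = 1304.15 K
D = 5.3196e-04 * exp(-187e3 / (8.314 * 1304.15)) = 1.72094e-11 m^2/s
Step 2: J = D * (C1 - C2) / dx
J = 1.72094e-11 * (1.12 - 0.73) / 4.7e-03
J = 1.428e-09 kg/(m^2*s)


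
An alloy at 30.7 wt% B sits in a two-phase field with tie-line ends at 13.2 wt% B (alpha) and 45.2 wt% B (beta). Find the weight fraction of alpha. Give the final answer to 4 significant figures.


f_alpha = (C_beta - C0) / (C_beta - C_alpha)
f_alpha = (45.2 - 30.7) / (45.2 - 13.2)
f_alpha = 0.4531


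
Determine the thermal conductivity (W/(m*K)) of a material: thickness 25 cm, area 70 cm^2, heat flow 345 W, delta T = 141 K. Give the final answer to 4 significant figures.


k = Q*L / (A*dT)
L = 0.25 m, A = 7e-03 m^2
k = 345 * 0.25 / (7e-03 * 141)
k = 87.39 W/(m*K)


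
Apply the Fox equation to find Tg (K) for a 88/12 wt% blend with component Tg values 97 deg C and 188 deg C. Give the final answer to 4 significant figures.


1/Tg = w1/Tg1 + w2/Tg2 (in Kelvin)
Tg1 = 370.15 K, Tg2 = 461.15 K
1/Tg = 0.88/370.15 + 0.12/461.15
Tg = 379.1 K


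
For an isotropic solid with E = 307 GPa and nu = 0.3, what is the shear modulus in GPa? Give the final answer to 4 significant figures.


G = E / (2*(1+nu))
G = 307 / (2*(1+0.3))
G = 118.1 GPa


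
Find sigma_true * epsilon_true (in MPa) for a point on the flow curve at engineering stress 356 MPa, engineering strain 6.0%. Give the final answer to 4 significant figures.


sigma_true = sigma_eng * (1 + epsilon_eng)
sigma_true = 356 * (1 + 0.06) = 377.36 MPa
epsilon_true = ln(1 + epsilon_eng)
epsilon_true = ln(1 + 0.06) = 0.0582689
sigma_true * epsilon_true = 377.36 * 0.0582689 = 21.99 MPa


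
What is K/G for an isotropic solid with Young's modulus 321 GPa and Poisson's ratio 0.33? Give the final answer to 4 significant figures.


G = E / (2*(1+nu))
G = 321 / (2*(1+0.33)) = 120.677 GPa
K = E / (3*(1-2*nu))
K = 321 / (3*(1-2*0.33)) = 314.706 GPa
K/G = 314.706 / 120.677 = 2.608


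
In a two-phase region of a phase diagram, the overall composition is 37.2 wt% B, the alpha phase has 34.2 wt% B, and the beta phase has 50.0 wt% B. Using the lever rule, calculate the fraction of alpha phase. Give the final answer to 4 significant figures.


f_alpha = (C_beta - C0) / (C_beta - C_alpha)
f_alpha = (50.0 - 37.2) / (50.0 - 34.2)
f_alpha = 0.8101


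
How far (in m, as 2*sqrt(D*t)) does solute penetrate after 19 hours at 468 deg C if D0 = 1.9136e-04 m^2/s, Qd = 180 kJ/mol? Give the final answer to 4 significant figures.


Step 1: D = D0 * exp(-Qd/(R*T))
T = 741.15 K
D = 1.9136e-04 * exp(-180e3 / (8.314 * 741.15)) = 3.93899e-17 m^2/s
Step 2: L = 2*sqrt(D*t)
t = 19 h = 68400 s
L = 2*sqrt(3.93899e-17 * 68400) = 3.283e-06 m


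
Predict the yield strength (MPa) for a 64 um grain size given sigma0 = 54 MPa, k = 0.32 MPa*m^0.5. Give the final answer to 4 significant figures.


sigma_y = sigma0 + k / sqrt(d)
d = 64 um = 6.4e-05 m
sigma_y = 54 + 0.32 / sqrt(6.4e-05)
sigma_y = 94 MPa


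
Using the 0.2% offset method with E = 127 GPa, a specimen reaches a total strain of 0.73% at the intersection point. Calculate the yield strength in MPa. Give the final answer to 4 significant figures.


Offset strain = 0.002
Elastic strain at yield = total_strain - offset = 7.3e-03 - 0.002 = 5.3e-03
sigma_y = E * elastic_strain = 127000 * 5.3e-03
sigma_y = 673.1 MPa


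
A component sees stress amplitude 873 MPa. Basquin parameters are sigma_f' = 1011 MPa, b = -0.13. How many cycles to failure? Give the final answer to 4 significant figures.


sigma_a = sigma_f' * (2*Nf)^b
2*Nf = (sigma_a / sigma_f')^(1/b)
2*Nf = (873 / 1011)^(1/-0.13)
2*Nf = 3.09232
Nf = 1.546 cycles


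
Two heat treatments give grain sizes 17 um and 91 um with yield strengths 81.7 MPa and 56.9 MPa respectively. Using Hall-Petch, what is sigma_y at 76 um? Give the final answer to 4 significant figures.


sigma_y = sigma0 + k / sqrt(d)
1/sqrt(d1) = 1/sqrt(1.7e-05) = 242.536;  1/sqrt(d2) = 104.828
k = (sigma1 - sigma2) / (1/sqrt(d1) - 1/sqrt(d2)) = (81.7 - 56.9) / (242.536 - 104.828) = 0.180092 MPa*m^0.5
sigma0 = sigma1 - k/sqrt(d1) = 81.7 - 0.180092*242.536 = 38.0212 MPa
sigma_y(d3) = 38.0212 + 0.180092 / sqrt(7.6e-05) = 58.68 MPa


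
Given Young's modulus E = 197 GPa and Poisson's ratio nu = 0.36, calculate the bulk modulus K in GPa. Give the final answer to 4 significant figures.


K = E / (3*(1-2*nu))
K = 197 / (3*(1-2*0.36))
K = 234.5 GPa


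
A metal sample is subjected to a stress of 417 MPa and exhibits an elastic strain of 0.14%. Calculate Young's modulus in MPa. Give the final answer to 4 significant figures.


E = sigma / epsilon
epsilon = 0.14% = 1.4e-03
E = 417 / 1.4e-03
E = 297900 MPa


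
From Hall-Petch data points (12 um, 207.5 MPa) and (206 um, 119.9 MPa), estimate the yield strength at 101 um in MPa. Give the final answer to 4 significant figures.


sigma_y = sigma0 + k / sqrt(d)
1/sqrt(d1) = 1/sqrt(1.2e-05) = 288.675;  1/sqrt(d2) = 69.6733
k = (sigma1 - sigma2) / (1/sqrt(d1) - 1/sqrt(d2)) = (207.5 - 119.9) / (288.675 - 69.6733) = 0.399997 MPa*m^0.5
sigma0 = sigma1 - k/sqrt(d1) = 207.5 - 0.399997*288.675 = 92.0309 MPa
sigma_y(d3) = 92.0309 + 0.399997 / sqrt(1.01e-04) = 131.8 MPa


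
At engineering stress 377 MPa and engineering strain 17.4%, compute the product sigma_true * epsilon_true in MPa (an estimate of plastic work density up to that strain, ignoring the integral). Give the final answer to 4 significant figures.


sigma_true = sigma_eng * (1 + epsilon_eng)
sigma_true = 377 * (1 + 0.174) = 442.598 MPa
epsilon_true = ln(1 + epsilon_eng)
epsilon_true = ln(1 + 0.174) = 0.160417
sigma_true * epsilon_true = 442.598 * 0.160417 = 71 MPa


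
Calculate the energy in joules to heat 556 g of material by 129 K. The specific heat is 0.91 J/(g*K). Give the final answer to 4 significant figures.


Q = m * cp * dT
Q = 556 * 0.91 * 129
Q = 65270 J


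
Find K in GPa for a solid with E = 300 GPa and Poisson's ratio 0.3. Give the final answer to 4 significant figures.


K = E / (3*(1-2*nu))
K = 300 / (3*(1-2*0.3))
K = 250 GPa


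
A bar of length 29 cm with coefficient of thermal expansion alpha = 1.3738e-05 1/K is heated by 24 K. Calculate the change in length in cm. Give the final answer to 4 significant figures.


dL = L0 * alpha * dT
dL = 29 * 1.3738e-05 * 24
dL = 9.562e-03 cm


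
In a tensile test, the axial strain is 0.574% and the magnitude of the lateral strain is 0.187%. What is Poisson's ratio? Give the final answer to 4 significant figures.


nu = -epsilon_lat / epsilon_axial
Lateral strain is contraction (negative), so using magnitudes:
nu = 0.187 / 0.574
nu = 0.3258


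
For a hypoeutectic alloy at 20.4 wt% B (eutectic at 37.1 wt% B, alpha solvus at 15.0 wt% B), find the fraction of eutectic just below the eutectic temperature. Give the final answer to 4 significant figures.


f_primary = (C_e - C0) / (C_e - C_alpha_max)
f_primary = (37.1 - 20.4) / (37.1 - 15.0)
f_primary = 0.755656
f_eutectic = 1 - 0.755656 = 0.2443


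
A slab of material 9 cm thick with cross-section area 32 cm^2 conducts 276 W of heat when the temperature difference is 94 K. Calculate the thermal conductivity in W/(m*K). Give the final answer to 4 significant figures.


k = Q*L / (A*dT)
L = 0.09 m, A = 3.2e-03 m^2
k = 276 * 0.09 / (3.2e-03 * 94)
k = 82.58 W/(m*K)


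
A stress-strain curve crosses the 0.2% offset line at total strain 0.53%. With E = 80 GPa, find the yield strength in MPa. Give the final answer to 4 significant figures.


Offset strain = 0.002
Elastic strain at yield = total_strain - offset = 5.3e-03 - 0.002 = 3.3e-03
sigma_y = E * elastic_strain = 80000 * 3.3e-03
sigma_y = 264 MPa


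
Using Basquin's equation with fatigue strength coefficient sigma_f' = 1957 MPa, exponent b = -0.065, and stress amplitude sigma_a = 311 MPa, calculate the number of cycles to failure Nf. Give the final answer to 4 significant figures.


sigma_a = sigma_f' * (2*Nf)^b
2*Nf = (sigma_a / sigma_f')^(1/b)
2*Nf = (311 / 1957)^(1/-0.065)
2*Nf = 1.94849e+12
Nf = 9.742e+11 cycles


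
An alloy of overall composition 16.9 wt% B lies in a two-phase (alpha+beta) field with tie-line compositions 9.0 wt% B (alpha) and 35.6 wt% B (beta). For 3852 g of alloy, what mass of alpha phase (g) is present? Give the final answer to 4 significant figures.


f_alpha = (C_beta - C0) / (C_beta - C_alpha)
f_alpha = (35.6 - 16.9) / (35.6 - 9.0) = 0.703008
m_alpha = f_alpha * m_total = 0.703008 * 3852 = 2708 g


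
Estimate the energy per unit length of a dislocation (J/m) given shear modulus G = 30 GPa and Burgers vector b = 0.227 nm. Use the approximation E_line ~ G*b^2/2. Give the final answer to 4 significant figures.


E = G*b^2/2
b = 0.227 nm = 2.27e-10 m
G = 30 GPa = 3e+10 Pa
E = 0.5 * 3e+10 * (2.27e-10)^2
E = 7.729e-10 J/m


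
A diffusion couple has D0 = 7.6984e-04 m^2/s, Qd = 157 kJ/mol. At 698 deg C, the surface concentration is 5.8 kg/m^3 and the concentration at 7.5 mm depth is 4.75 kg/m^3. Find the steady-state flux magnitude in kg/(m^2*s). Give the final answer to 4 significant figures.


Step 1: D = D0 * exp(-Qd/(R*T))
T = 698 + 273.15 = 971.15 K
D = 7.6984e-04 * exp(-157e3 / (8.314 * 971.15)) = 2.76461e-12 m^2/s
Step 2: J = D * (C1 - C2) / dx
J = 2.76461e-12 * (5.8 - 4.75) / 7.5e-03
J = 3.87e-10 kg/(m^2*s)


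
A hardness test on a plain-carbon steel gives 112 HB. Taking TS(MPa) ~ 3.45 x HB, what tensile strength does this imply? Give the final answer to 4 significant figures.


TS (MPa) = 3.45 * HB
TS = 3.45 * 112
TS = 386.4 MPa


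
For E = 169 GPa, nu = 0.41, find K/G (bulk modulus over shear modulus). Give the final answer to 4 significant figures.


G = E / (2*(1+nu))
G = 169 / (2*(1+0.41)) = 59.9291 GPa
K = E / (3*(1-2*nu))
K = 169 / (3*(1-2*0.41)) = 312.963 GPa
K/G = 312.963 / 59.9291 = 5.222


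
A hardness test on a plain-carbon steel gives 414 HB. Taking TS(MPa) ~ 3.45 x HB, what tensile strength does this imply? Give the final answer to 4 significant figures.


TS (MPa) = 3.45 * HB
TS = 3.45 * 414
TS = 1428 MPa


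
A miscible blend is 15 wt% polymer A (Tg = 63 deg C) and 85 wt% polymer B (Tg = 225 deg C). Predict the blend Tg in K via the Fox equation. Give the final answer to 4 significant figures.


1/Tg = w1/Tg1 + w2/Tg2 (in Kelvin)
Tg1 = 336.15 K, Tg2 = 498.15 K
1/Tg = 0.15/336.15 + 0.85/498.15
Tg = 464.6 K


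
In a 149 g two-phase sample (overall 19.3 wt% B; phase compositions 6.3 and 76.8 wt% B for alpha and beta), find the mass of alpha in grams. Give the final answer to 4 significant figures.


f_alpha = (C_beta - C0) / (C_beta - C_alpha)
f_alpha = (76.8 - 19.3) / (76.8 - 6.3) = 0.815603
m_alpha = f_alpha * m_total = 0.815603 * 149 = 121.5 g


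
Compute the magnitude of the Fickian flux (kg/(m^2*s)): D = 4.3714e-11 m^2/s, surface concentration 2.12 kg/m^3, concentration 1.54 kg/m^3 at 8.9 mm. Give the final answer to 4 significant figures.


J = -D * (dC/dx) = D * (C1 - C2) / dx
J = 4.3714e-11 * (2.12 - 1.54) / 8.9e-03
J = 2.849e-09 kg/(m^2*s)


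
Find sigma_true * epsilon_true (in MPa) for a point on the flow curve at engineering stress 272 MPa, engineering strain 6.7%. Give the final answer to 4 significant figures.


sigma_true = sigma_eng * (1 + epsilon_eng)
sigma_true = 272 * (1 + 0.067) = 290.224 MPa
epsilon_true = ln(1 + epsilon_eng)
epsilon_true = ln(1 + 0.067) = 0.064851
sigma_true * epsilon_true = 290.224 * 0.064851 = 18.82 MPa


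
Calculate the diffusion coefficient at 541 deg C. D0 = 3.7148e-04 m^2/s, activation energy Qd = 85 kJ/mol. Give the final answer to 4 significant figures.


D = D0 * exp(-Qd / (R*T))
T = 814.15 K
D = 3.7148e-04 * exp(-85e3 / (8.314 * 814.15))
D = 1.307e-09 m^2/s


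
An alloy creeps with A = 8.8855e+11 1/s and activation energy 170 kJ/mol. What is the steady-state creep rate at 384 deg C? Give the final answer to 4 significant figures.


rate = A * exp(-Q / (R*T))
T = 384 + 273.15 = 657.15 K
rate = 8.8855e+11 * exp(-170e3 / (8.314 * 657.15))
rate = 0.02726 1/s


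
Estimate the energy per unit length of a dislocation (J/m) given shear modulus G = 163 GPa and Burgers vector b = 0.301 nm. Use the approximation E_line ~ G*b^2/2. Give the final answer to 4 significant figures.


E = G*b^2/2
b = 0.301 nm = 3.01e-10 m
G = 163 GPa = 1.63e+11 Pa
E = 0.5 * 1.63e+11 * (3.01e-10)^2
E = 7.384e-09 J/m


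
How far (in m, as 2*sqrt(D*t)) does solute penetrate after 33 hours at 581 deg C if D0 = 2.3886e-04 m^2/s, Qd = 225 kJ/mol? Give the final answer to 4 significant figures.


Step 1: D = D0 * exp(-Qd/(R*T))
T = 854.15 K
D = 2.3886e-04 * exp(-225e3 / (8.314 * 854.15)) = 4.14963e-18 m^2/s
Step 2: L = 2*sqrt(D*t)
t = 33 h = 118800 s
L = 2*sqrt(4.14963e-18 * 118800) = 1.404e-06 m


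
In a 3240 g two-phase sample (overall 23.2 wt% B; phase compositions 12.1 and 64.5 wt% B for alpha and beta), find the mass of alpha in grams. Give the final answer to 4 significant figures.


f_alpha = (C_beta - C0) / (C_beta - C_alpha)
f_alpha = (64.5 - 23.2) / (64.5 - 12.1) = 0.788168
m_alpha = f_alpha * m_total = 0.788168 * 3240 = 2554 g


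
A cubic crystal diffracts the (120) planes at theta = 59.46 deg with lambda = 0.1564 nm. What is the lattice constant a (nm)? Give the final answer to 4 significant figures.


d = lambda / (2*sin(theta))
d = 0.1564 / (2*sin(59.46 deg))
d = 0.0907957 nm
a = d * sqrt(h^2+k^2+l^2) = 0.0907957 * sqrt(5)
a = 0.203 nm


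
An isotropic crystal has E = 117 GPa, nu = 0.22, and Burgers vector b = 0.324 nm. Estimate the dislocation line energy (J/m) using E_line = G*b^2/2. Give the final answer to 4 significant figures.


Step 1: G = E / (2*(1+nu))
G = 117 / (2*(1+0.22)) = 47.9508 GPa = 4.79508e+10 Pa
Step 2: E_line = G*b^2/2
b = 0.324 nm = 3.24e-10 m
E_line = 0.5 * 4.79508e+10 * (3.24e-10)^2 = 2.517e-09 J/m


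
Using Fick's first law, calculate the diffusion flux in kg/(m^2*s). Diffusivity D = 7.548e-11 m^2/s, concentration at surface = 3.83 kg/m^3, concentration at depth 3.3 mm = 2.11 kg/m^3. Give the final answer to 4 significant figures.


J = -D * (dC/dx) = D * (C1 - C2) / dx
J = 7.548e-11 * (3.83 - 2.11) / 3.3e-03
J = 3.934e-08 kg/(m^2*s)


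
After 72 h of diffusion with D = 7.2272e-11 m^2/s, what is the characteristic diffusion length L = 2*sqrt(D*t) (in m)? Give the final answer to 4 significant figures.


t = 72 hr = 259200 s
Diffusion length = 2*sqrt(D*t)
= 2*sqrt(7.2272e-11 * 259200)
= 8.656e-03 m


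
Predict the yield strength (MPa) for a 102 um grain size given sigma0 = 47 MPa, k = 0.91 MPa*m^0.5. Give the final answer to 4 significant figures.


sigma_y = sigma0 + k / sqrt(d)
d = 102 um = 1.02e-04 m
sigma_y = 47 + 0.91 / sqrt(1.02e-04)
sigma_y = 137.1 MPa


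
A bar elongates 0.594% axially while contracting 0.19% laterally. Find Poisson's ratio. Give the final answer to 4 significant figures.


nu = -epsilon_lat / epsilon_axial
Lateral strain is contraction (negative), so using magnitudes:
nu = 0.19 / 0.594
nu = 0.3199


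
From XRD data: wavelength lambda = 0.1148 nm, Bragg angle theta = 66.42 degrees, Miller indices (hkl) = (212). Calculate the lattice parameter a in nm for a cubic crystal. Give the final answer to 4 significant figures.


d = lambda / (2*sin(theta))
d = 0.1148 / (2*sin(66.42 deg))
d = 0.0626294 nm
a = d * sqrt(h^2+k^2+l^2) = 0.0626294 * sqrt(9)
a = 0.1879 nm
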